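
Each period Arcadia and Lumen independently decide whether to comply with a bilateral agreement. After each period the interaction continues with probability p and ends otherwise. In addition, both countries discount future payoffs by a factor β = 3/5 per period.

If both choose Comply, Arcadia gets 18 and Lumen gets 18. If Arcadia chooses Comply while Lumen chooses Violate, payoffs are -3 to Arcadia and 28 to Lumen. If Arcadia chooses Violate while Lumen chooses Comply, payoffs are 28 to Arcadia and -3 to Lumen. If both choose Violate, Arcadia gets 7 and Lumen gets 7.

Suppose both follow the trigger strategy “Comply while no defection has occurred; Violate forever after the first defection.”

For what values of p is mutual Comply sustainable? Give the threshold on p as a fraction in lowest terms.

With continuation probability p and discount β, the effective per-period discount factor is βp.
Grim-trigger IC: βp ≥ (28−18)/(28−7) = 10/21.
So p ≥ (10/21)/(3/5) = 50/63.

50/63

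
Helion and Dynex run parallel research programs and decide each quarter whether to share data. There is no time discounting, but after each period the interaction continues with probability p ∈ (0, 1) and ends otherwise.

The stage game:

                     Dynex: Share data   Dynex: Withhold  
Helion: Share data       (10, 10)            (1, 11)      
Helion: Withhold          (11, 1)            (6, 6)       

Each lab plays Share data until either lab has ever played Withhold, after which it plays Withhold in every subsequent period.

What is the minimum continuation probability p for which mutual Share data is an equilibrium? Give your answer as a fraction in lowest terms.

With no time discounting, the continuation probability p plays the role of the discount factor.
Grim-trigger IC: 10/(1−p) ≥ 11 + 6p/(1−p) ⇒ p ≥ (11−10)/(11−6) = 1/5.

1/5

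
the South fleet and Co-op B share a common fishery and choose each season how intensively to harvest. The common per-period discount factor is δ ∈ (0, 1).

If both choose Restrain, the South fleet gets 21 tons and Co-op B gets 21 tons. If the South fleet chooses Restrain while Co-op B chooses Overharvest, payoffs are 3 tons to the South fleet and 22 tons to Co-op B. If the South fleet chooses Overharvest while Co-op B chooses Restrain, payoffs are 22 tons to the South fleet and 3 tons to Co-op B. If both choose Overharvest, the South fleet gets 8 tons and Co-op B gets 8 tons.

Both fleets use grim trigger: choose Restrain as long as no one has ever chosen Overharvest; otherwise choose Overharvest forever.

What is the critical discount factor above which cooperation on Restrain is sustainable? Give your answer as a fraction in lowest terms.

Under grim trigger the critical discount factor is (T−C)/(T−P) with T = 22, C = 21, P = 8.
δ* = (22−21)/(22−8) = 1/14.

1/14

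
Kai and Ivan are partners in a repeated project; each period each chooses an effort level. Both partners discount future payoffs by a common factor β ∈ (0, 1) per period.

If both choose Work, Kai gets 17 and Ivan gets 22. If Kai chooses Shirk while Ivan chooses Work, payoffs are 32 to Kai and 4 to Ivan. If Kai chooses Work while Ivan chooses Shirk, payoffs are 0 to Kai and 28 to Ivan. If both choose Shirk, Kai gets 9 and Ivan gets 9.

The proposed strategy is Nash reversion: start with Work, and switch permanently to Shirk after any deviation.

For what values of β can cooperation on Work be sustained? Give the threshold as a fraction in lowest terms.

Kai: cooperation gives 17 each period; deviation gives 32 once then 9 forever.
  17/(1−β) ≥ 32 + 9β/(1−β) ⇒ β ≥ 15/23.
Ivan: cooperation gives 22 each period; deviation gives 28 once then 9 forever.
  β ≥ 6/19.
Both must hold, so the binding constraint is Kai's: β ≥ 15/23.

15/23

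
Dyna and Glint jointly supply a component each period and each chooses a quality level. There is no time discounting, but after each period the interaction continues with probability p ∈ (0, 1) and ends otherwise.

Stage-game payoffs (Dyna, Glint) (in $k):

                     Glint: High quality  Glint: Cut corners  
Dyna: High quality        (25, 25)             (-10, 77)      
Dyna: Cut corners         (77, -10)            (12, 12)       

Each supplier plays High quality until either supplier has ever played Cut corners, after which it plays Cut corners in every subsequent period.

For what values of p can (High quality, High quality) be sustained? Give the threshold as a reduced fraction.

Expected cooperation value is 25 + p·25 + p²·25 + … = 25/(1−p); deviation gives 77 + p·12/(1−p).
25 ≥ 77(1−p) + 12p ⇒ 65p ≥ 52 ⇒ p ≥ 52/65 = 4/5.

4/5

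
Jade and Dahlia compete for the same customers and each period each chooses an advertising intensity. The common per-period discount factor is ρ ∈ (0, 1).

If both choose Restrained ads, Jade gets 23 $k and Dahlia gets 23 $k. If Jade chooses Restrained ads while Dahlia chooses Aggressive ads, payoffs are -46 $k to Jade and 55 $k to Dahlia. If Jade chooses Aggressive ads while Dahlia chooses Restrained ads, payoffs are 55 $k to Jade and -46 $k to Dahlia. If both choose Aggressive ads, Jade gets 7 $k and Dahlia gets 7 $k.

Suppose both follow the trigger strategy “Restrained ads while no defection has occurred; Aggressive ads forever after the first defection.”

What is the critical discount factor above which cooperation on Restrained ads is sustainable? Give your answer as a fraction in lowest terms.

2/3

Cooperation forever yields 23 each period: 23/(1−ρ).
Deviating yields 55 once, then 7 forever: 55 + 7ρ/(1−ρ).
No profitable deviation requires 23/(1−ρ) ≥ 55 + 7ρ/(1−ρ).
Multiplying by (1−ρ): 23 ≥ 55(1−ρ) + 7ρ = 55 − 48ρ.
So 48ρ ≥ 32, i.e. ρ ≥ 32/48 = 2/3.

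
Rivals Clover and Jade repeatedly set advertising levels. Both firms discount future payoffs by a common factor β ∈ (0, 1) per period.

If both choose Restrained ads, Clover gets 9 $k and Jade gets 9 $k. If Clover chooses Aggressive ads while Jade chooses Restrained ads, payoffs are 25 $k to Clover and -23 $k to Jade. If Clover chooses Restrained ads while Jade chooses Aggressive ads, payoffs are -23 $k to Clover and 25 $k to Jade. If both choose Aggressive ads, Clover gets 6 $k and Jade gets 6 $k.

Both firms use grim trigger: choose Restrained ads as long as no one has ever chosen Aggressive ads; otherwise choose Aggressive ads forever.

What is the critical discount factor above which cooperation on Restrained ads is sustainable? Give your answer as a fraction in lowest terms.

16/19

9/(1−β) ≥ 25 + 6β/(1−β)
9 ≥ 25 − 19β
β ≥ 16/19.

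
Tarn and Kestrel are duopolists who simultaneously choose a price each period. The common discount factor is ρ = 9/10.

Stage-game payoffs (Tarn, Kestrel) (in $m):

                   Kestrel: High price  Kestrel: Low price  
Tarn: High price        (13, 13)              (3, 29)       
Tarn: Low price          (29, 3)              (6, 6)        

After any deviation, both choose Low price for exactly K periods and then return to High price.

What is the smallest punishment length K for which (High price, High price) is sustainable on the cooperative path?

No profitable deviation requires (13−6)(ρ+…+ρ^K) ≥ 29−13, i.e. ρ+…+ρ^K ≥ 16/7 ≈ 2.2857.
With ρ = 9/10, the partial sums are K=1: 0.9000, K=2: 1.7100, K=3: 2.4390.
K = 3 is the first length at which the sum reaches 2.2857.

3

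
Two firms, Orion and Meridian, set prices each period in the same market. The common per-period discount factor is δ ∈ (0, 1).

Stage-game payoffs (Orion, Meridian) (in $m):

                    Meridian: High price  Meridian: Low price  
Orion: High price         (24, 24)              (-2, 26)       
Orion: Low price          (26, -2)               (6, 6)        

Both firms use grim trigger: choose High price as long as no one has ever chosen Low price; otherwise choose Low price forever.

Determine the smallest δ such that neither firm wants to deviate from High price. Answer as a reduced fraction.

24/(1−δ) ≥ 26 + 6δ/(1−δ)
24 ≥ 26 − 20δ
δ ≥ 2/20 = 1/10.

1/10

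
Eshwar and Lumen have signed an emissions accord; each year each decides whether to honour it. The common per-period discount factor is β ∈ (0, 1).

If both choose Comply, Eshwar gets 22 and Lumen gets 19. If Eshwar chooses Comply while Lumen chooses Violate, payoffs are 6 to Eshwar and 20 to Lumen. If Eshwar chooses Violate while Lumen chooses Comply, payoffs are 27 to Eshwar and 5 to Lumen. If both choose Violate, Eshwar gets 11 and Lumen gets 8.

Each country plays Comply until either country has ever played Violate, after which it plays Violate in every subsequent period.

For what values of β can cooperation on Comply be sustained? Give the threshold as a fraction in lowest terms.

5/16

Eshwar: cooperation gives 22 each period; deviation gives 27 once then 11 forever.
  22/(1−β) ≥ 27 + 11β/(1−β) ⇒ β ≥ 5/16.
Lumen: cooperation gives 19 each period; deviation gives 20 once then 8 forever.
  β ≥ 1/12.
Both must hold, so the binding constraint is Eshwar's: β ≥ 5/16.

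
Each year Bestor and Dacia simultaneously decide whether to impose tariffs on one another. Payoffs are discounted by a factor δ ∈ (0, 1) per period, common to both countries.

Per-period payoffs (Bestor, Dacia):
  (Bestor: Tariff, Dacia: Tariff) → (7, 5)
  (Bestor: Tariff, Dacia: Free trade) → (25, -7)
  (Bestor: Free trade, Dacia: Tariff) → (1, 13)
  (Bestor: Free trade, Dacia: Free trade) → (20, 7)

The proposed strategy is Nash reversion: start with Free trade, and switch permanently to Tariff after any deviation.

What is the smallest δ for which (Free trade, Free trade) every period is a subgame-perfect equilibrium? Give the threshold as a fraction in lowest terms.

Bestor: cooperation gives 20 each period; deviation gives 25 once then 7 forever.
  20/(1−δ) ≥ 25 + 7δ/(1−δ) ⇒ δ ≥ 5/18.
Dacia: cooperation gives 7 each period; deviation gives 13 once then 5 forever.
  δ ≥ 6/8 = 3/4.
Both must hold, so the binding constraint is Dacia's: δ ≥ 3/4.

3/4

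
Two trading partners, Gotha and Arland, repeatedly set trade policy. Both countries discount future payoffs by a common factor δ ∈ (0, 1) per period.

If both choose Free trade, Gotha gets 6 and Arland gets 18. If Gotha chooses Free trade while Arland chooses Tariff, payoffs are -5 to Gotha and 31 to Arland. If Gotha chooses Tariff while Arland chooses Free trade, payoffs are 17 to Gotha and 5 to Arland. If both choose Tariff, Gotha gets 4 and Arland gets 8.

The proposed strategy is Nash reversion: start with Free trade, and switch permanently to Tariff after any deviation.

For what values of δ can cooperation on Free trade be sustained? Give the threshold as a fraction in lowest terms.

Gotha: cooperation gives 6 each period; deviation gives 17 once then 4 forever.
  6/(1−δ) ≥ 17 + 4δ/(1−δ) ⇒ δ ≥ 11/13.
Arland: cooperation gives 18 each period; deviation gives 31 once then 8 forever.
  δ ≥ 13/23.
Both must hold, so the binding constraint is Gotha's: δ ≥ 11/13.

11/13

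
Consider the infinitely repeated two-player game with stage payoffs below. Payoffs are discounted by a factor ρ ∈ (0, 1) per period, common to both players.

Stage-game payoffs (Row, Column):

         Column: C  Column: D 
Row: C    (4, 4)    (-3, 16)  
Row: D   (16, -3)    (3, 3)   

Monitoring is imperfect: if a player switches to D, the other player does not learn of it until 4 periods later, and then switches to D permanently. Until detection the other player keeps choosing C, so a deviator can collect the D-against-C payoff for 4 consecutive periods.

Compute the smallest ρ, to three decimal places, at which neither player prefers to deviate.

0.980

The best deviation is to choose D for all 4 undetected periods, earning 16 each, then 3 forever once detected.
Deviation value: 16(1−ρ^4)/(1−ρ) + 3ρ^4/(1−ρ); cooperation value: 4/(1−ρ).
IC: 4 ≥ 16(1−ρ^4) + 3ρ^4 = 16 − 13ρ^4.
So ρ^4 ≥ 12/13, giving ρ ≥ (12/13)^(1/4) ≈ 0.980.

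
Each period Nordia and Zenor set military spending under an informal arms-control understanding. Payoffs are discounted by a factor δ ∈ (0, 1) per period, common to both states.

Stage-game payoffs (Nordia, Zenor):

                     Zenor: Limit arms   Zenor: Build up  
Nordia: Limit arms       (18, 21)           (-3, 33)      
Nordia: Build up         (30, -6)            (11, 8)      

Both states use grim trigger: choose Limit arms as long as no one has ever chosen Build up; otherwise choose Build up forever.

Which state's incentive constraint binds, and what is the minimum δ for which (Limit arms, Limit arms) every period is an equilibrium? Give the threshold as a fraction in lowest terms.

Nordia's threshold: (30−18)/(30−11) = 12/19.
Zenor's threshold: (33−21)/(33−8) = 12/25.
12/19 > 12/25, so Nordia binds and δ* = 12/19.

Nordia; δ ≥ 12/19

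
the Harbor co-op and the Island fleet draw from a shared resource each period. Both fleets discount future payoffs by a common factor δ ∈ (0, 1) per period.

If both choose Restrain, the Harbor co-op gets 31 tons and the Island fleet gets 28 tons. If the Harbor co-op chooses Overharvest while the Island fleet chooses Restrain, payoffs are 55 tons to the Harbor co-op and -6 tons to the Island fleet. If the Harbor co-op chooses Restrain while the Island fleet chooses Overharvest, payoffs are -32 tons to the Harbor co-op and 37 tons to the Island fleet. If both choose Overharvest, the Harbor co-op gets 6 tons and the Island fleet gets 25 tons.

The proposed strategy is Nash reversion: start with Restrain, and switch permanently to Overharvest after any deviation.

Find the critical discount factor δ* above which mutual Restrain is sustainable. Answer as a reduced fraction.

For the Harbor co-op: deviation gain 55−31 = 24, per-period punishment loss 31−6 = 25. IC gives δ ≥ 24/49.
For the Island fleet: gain 9, loss 3 per period, so δ ≥ 9/12 = 3/4.
The tighter constraint is the Island fleet's, so cooperation needs δ ≥ 3/4.

3/4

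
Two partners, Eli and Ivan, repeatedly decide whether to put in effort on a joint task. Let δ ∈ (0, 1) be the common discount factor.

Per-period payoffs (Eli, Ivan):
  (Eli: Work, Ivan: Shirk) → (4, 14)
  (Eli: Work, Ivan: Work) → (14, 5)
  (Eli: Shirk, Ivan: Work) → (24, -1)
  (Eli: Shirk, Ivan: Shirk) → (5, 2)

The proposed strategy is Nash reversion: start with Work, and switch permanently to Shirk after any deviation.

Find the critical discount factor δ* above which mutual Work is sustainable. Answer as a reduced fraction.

3/4

Eli's threshold: (24−14)/(24−5) = 10/19.
Ivan's threshold: (14−5)/(14−2) = 3/4.
10/19 < 3/4, so Ivan binds and δ* = 3/4.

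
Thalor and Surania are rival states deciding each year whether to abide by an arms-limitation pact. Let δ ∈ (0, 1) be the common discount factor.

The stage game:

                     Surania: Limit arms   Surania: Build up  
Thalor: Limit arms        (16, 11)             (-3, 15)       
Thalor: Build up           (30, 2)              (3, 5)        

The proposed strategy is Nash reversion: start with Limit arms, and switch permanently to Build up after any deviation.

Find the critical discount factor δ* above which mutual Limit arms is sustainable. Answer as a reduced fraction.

For Thalor: deviation gain 30−16 = 14, per-period punishment loss 16−3 = 13. IC gives δ ≥ 14/27.
For Surania: gain 4, loss 6 per period, so δ ≥ 4/10 = 2/5.
The tighter constraint is Thalor's, so cooperation needs δ ≥ 14/27.

14/27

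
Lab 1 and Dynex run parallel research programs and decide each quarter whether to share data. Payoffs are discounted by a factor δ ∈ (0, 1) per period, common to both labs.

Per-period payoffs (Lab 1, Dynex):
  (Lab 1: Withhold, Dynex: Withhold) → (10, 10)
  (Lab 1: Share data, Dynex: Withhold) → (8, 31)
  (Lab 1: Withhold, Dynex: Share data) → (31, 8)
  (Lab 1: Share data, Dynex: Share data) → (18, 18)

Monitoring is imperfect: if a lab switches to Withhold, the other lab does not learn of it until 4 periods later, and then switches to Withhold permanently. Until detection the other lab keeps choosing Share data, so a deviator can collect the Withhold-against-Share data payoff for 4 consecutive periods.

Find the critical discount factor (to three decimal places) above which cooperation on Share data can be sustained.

Deviating for the 4 undetected periods gains 31−18 = 13 per period over cooperation, then loses 18−10 = 8 per period forever once punishment starts.
Gain: 13(1 + δ + … + δ^3); loss: 8·δ^4/(1−δ).
No profitable deviation ⇔ 13(1−δ^4) ≤ 8·δ^4, i.e. δ^4 ≥ 13/(13+8) = 13/21.
Hence δ ≥ (13/21)^(1/4) ≈ 0.887.

0.887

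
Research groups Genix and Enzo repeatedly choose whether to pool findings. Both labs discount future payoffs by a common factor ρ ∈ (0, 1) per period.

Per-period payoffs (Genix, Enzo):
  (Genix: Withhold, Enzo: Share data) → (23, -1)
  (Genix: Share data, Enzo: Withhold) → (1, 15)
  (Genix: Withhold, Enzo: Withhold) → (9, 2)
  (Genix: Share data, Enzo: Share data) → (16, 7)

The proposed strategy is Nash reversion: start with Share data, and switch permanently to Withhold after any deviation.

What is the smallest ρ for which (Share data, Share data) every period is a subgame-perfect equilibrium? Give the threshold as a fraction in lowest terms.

8/13

For Genix: deviation gain 23−16 = 7, per-period punishment loss 16−9 = 7. IC gives ρ ≥ 7/14 = 1/2.
For Enzo: gain 8, loss 5 per period, so ρ ≥ 8/13.
The tighter constraint is Enzo's, so cooperation needs ρ ≥ 8/13.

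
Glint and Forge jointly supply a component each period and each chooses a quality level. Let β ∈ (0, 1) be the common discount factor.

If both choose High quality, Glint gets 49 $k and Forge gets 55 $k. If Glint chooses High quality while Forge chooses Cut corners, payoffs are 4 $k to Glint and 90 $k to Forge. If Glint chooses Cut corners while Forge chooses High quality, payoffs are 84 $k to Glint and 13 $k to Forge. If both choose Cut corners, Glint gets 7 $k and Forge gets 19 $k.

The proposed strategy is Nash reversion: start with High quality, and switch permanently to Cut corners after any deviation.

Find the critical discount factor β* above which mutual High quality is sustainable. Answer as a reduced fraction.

35/71

Glint's threshold: (84−49)/(84−7) = 5/11.
Forge's threshold: (90−55)/(90−19) = 35/71.
5/11 < 35/71, so Forge binds and β* = 35/71.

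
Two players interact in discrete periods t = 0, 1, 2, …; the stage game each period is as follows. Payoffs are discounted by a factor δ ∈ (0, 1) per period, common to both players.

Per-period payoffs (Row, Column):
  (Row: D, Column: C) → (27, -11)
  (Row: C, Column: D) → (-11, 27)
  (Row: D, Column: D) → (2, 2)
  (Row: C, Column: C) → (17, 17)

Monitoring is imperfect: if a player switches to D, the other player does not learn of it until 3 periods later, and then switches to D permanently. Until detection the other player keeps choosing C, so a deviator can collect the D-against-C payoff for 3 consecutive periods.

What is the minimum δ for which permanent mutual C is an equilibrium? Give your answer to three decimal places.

0.737

Deviating for the 3 undetected periods gains 27−17 = 10 per period over cooperation, then loses 17−2 = 15 per period forever once punishment starts.
Gain: 10(1 + δ + … + δ^2); loss: 15·δ^3/(1−δ).
No profitable deviation ⇔ 10(1−δ^3) ≤ 15·δ^3, i.e. δ^3 ≥ 10/(10+15) = 2/5.
Hence δ ≥ (2/5)^(1/3) ≈ 0.737.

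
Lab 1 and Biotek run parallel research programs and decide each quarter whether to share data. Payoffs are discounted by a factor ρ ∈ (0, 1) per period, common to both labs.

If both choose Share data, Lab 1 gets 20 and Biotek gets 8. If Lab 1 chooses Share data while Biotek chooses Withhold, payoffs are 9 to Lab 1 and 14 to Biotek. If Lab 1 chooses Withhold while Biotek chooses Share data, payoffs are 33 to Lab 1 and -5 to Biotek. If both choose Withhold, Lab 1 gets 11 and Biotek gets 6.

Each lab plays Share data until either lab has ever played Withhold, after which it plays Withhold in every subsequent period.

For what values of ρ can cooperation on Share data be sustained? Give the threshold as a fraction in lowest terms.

3/4

For Lab 1: deviation gain 33−20 = 13, per-period punishment loss 20−11 = 9. IC gives ρ ≥ 13/22.
For Biotek: gain 6, loss 2 per period, so ρ ≥ 6/8 = 3/4.
The tighter constraint is Biotek's, so cooperation needs ρ ≥ 3/4.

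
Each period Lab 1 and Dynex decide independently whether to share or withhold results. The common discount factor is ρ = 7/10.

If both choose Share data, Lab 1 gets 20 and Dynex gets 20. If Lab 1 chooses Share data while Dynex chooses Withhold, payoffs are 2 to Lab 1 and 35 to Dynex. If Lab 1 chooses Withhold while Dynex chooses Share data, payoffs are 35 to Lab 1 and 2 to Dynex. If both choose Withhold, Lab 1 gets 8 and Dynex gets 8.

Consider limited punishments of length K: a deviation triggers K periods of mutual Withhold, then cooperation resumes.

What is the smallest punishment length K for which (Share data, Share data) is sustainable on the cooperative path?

IC: ρ(1−ρ^K)/(1−ρ) ≥ (35−20)/(20−8) = 5/4.
With ρ = 7/10: need 1 − ρ^K ≥ 5/4·(1−7/10)/(7/10), i.e. ρ^K ≤ 0.4643.
Since (7/10)^2 = 0.4900 and (7/10)^3 = 0.3430, the smallest such K is 3.

3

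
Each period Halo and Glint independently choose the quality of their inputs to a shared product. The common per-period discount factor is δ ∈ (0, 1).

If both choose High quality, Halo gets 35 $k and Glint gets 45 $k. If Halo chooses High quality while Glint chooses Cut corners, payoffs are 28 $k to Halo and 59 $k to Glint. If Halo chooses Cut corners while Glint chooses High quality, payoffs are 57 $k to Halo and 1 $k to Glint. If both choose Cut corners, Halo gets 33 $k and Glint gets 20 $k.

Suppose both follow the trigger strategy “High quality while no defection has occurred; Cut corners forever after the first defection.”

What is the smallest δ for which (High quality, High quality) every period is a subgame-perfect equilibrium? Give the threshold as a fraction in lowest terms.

Halo's threshold: (57−35)/(57−33) = 11/12.
Glint's threshold: (59−45)/(59−20) = 14/39.
11/12 > 14/39, so Halo binds and δ* = 11/12.

11/12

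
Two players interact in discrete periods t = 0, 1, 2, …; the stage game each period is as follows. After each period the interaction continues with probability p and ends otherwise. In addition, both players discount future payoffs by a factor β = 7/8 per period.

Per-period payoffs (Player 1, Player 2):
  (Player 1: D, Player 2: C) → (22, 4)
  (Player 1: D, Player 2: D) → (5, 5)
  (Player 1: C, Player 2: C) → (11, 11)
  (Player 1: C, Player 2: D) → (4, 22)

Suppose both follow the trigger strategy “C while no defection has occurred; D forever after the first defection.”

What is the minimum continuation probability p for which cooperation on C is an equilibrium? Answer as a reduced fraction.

With continuation probability p and discount β, the effective per-period discount factor is βp.
Grim-trigger IC: βp ≥ (22−11)/(22−5) = 11/17.
So p ≥ (11/17)/(7/8) = 88/119.

88/119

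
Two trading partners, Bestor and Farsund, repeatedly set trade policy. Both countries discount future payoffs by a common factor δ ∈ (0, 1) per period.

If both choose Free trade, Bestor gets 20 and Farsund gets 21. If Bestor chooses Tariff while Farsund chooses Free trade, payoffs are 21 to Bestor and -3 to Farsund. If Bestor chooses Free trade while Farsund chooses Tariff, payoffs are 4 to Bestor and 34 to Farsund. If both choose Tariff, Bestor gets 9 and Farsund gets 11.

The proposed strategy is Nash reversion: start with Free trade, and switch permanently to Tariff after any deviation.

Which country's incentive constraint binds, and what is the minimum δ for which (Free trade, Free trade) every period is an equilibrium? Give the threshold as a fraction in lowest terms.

Farsund; δ ≥ 13/23

Bestor: cooperation gives 20 each period; deviation gives 21 once then 9 forever.
  20/(1−δ) ≥ 21 + 9δ/(1−δ) ⇒ δ ≥ 1/12.
Farsund: cooperation gives 21 each period; deviation gives 34 once then 11 forever.
  δ ≥ 13/23.
Both must hold, so the binding constraint is Farsund's: δ ≥ 13/23.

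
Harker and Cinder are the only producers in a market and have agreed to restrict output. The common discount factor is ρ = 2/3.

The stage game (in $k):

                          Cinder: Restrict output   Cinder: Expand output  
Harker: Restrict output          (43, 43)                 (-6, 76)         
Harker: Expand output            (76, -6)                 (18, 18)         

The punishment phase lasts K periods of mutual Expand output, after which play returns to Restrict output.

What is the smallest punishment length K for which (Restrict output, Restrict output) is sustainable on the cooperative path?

3

No profitable deviation requires (43−18)(ρ+…+ρ^K) ≥ 76−43, i.e. ρ+…+ρ^K ≥ 33/25 ≈ 1.3200.
With ρ = 2/3, the partial sums are K=1: 0.6667, K=2: 1.1111, K=3: 1.4074.
K = 3 is the first length at which the sum reaches 1.3200.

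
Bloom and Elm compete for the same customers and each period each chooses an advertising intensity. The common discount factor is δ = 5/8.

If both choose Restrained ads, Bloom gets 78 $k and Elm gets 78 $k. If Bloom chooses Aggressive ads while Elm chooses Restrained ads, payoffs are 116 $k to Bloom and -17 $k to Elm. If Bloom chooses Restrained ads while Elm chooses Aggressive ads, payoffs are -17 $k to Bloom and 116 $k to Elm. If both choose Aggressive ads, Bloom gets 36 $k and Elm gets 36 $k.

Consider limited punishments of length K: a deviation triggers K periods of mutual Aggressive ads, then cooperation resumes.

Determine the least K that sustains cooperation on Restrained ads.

Need Σ_{k=1}^{K} δ^k ≥ (116−78)/(78−36) = 0.9048 at δ = 5/8.
At K = 1 the sum is 0.6250 < 0.9048; at K = 2 it is 1.0156 ≥ 0.9048.
So the minimum punishment length is K = 2.

2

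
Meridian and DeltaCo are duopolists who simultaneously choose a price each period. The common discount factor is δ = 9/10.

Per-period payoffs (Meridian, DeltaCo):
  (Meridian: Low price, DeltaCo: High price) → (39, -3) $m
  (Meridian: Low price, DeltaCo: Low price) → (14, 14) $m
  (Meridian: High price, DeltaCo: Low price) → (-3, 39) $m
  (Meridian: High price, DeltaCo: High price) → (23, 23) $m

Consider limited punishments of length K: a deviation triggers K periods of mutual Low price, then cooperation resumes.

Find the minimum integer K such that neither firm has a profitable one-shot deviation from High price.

3

No profitable deviation requires (23−14)(δ+…+δ^K) ≥ 39−23, i.e. δ+…+δ^K ≥ 16/9 ≈ 1.7778.
With δ = 9/10, the partial sums are K=1: 0.9000, K=2: 1.7100, K=3: 2.4390.
K = 3 is the first length at which the sum reaches 1.7778.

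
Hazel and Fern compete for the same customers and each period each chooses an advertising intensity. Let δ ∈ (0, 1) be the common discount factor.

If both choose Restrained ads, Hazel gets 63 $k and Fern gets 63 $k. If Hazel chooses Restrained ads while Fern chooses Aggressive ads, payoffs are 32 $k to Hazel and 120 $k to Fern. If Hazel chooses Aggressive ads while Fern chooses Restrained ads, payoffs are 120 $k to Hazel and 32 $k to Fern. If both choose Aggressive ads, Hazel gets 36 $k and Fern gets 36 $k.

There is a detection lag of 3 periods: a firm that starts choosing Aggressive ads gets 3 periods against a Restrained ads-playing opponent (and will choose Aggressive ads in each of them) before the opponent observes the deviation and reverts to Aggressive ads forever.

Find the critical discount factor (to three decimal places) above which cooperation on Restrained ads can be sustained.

The best deviation is to choose Aggressive ads for all 3 undetected periods, earning 120 each, then 36 forever once detected.
Deviation value: 120(1−δ^3)/(1−δ) + 36δ^3/(1−δ); cooperation value: 63/(1−δ).
IC: 63 ≥ 120(1−δ^3) + 36δ^3 = 120 − 84δ^3.
So δ^3 ≥ 57/84 = 19/28, giving δ ≥ (19/28)^(1/3) ≈ 0.879.

0.879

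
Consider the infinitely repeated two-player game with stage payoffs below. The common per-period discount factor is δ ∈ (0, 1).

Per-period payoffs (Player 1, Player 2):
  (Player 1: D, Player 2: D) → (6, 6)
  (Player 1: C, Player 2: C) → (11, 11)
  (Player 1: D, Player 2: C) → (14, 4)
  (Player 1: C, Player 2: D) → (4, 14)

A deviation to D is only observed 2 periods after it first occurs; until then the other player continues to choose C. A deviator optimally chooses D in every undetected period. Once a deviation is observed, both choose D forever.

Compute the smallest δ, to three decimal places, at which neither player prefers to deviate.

0.612

The best deviation is to choose D for all 2 undetected periods, earning 14 each, then 6 forever once detected.
Deviation value: 14(1−δ^2)/(1−δ) + 6δ^2/(1−δ); cooperation value: 11/(1−δ).
IC: 11 ≥ 14(1−δ^2) + 6δ^2 = 14 − 8δ^2.
So δ^2 ≥ 3/8, giving δ ≥ (3/8)^(1/2) ≈ 0.612.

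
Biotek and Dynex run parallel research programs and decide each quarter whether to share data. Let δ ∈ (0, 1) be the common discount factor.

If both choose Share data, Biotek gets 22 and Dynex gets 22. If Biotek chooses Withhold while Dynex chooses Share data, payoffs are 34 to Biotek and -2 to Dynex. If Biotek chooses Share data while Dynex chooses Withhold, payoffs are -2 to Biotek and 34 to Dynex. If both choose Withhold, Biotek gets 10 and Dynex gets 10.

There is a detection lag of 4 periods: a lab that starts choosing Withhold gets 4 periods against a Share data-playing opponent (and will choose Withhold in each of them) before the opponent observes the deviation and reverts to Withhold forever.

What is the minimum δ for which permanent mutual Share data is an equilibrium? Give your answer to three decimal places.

0.841

Deviating for the 4 undetected periods gains 34−22 = 12 per period over cooperation, then loses 22−10 = 12 per period forever once punishment starts.
Gain: 12(1 + δ + … + δ^3); loss: 12·δ^4/(1−δ).
No profitable deviation ⇔ 12(1−δ^4) ≤ 12·δ^4, i.e. δ^4 ≥ 12/(12+12) = 1/2.
Hence δ ≥ (1/2)^(1/4) ≈ 0.841.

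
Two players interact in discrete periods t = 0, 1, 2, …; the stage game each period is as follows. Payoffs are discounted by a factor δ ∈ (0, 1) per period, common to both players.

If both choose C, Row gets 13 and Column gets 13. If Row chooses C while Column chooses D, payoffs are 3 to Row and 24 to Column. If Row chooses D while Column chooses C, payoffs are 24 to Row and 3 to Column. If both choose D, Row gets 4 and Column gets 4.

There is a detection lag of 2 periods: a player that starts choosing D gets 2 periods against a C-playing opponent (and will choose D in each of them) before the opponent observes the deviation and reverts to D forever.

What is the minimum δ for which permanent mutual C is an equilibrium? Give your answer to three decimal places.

The best deviation is to choose D for all 2 undetected periods, earning 24 each, then 4 forever once detected.
Deviation value: 24(1−δ^2)/(1−δ) + 4δ^2/(1−δ); cooperation value: 13/(1−δ).
IC: 13 ≥ 24(1−δ^2) + 4δ^2 = 24 − 20δ^2.
So δ^2 ≥ 11/20, giving δ ≥ (11/20)^(1/2) ≈ 0.742.

0.742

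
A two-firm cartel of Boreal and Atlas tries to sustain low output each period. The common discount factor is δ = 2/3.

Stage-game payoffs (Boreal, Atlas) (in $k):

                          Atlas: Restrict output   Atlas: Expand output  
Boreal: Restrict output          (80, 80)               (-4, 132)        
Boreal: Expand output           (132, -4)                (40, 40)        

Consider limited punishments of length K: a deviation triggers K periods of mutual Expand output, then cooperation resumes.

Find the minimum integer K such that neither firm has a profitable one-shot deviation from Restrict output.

IC: δ(1−δ^K)/(1−δ) ≥ (132−80)/(80−40) = 13/10.
With δ = 2/3: need 1 − δ^K ≥ 13/10·(1−2/3)/(2/3), i.e. δ^K ≤ 0.3500.
Since (2/3)^2 = 0.4444 and (2/3)^3 = 0.2963, the smallest such K is 3.

3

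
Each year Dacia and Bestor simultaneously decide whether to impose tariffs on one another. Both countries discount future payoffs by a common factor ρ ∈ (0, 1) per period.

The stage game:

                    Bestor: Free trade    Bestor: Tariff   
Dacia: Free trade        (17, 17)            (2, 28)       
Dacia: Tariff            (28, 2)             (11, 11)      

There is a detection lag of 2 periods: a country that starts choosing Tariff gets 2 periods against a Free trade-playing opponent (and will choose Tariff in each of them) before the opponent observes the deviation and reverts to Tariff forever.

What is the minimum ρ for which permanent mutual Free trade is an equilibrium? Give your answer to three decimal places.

0.804

A deviator earns 28 for 2 periods, then 11 forever; cooperating earns 17 forever. Multiplying the IC by (1−ρ):
17 ≥ 28(1−ρ^2) + 11ρ^2, so 17·ρ^2 ≥ 11 and ρ^2 ≥ 11/17.
ρ ≥ (11/17)^(1/2) ≈ 0.804.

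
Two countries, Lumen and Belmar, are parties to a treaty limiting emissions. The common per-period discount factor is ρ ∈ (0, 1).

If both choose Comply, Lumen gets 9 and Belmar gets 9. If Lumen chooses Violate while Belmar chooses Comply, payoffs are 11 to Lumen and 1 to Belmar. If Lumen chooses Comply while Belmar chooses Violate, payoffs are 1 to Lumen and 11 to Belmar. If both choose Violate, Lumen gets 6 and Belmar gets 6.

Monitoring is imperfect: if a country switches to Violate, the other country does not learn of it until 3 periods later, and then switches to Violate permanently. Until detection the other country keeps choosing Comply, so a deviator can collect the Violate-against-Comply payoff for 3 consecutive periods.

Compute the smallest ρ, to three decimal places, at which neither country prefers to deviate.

The best deviation is to choose Violate for all 3 undetected periods, earning 11 each, then 6 forever once detected.
Deviation value: 11(1−ρ^3)/(1−ρ) + 6ρ^3/(1−ρ); cooperation value: 9/(1−ρ).
IC: 9 ≥ 11(1−ρ^3) + 6ρ^3 = 11 − 5ρ^3.
So ρ^3 ≥ 2/5, giving ρ ≥ (2/5)^(1/3) ≈ 0.737.

0.737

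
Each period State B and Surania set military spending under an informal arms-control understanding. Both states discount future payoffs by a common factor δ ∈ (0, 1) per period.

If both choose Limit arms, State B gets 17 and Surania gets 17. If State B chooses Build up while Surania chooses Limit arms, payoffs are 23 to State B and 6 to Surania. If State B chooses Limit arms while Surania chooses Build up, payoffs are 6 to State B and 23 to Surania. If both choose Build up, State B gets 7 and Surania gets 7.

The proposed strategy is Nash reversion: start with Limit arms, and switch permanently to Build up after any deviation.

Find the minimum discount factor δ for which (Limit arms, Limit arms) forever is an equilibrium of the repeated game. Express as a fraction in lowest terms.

Cooperation forever yields 17 each period: 17/(1−δ).
Deviating yields 23 once, then 7 forever: 23 + 7δ/(1−δ).
No profitable deviation requires 17/(1−δ) ≥ 23 + 7δ/(1−δ).
Multiplying by (1−δ): 17 ≥ 23(1−δ) + 7δ = 23 − 16δ.
So 16δ ≥ 6, i.e. δ ≥ 6/16 = 3/8.

3/8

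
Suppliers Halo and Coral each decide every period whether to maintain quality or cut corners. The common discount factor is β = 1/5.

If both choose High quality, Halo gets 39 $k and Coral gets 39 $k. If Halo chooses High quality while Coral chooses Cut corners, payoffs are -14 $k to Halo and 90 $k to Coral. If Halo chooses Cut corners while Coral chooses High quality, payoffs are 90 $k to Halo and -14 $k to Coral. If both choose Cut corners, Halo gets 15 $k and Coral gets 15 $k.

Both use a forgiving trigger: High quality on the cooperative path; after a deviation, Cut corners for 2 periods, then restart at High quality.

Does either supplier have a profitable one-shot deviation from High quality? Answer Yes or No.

Yes

Comparing payoff streams over the 3 periods until play realigns: cooperate → 39(1+β+…+β^2); deviate → 90 + 15(β+…+β^2).
Cooperation is sustained iff (39−15)(β+…+β^2) ≥ 90−39.
β+…+β^2 = 1/5·(1−(1/5)^2)/(1−1/5) = 0.2400, and (90−39)/(39−15) = 2.1250.
0.2400 < 2.1250, so cooperation is not sustainable.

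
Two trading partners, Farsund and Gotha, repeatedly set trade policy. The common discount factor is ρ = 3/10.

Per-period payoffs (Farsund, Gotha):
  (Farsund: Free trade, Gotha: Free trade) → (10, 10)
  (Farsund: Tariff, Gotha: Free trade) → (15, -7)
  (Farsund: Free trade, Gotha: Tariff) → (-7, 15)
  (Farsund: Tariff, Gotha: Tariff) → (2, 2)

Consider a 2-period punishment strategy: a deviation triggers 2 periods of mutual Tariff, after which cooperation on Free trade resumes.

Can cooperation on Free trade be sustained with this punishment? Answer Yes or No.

A one-shot deviation gives 15 now, then 2 for 2 periods, then back to 10.
Gain from deviating: (15−10) today; loss: (10−2) in each of the next 2 periods.
No-deviation condition: (10−2)(ρ+…+ρ^2) ≥ 15−10, i.e. ρ+…+ρ^2 ≥ 5/8.
At ρ = 3/10: ρ+…+ρ^2 = 0.3900 < 0.6250.
So cooperation is not sustainable.

No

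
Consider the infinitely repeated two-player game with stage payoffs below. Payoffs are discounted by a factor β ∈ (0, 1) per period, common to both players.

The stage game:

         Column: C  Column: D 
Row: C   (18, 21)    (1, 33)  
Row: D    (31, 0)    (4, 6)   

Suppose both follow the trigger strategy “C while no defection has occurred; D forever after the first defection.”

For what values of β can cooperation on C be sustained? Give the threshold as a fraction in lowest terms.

13/27

For Row: deviation gain 31−18 = 13, per-period punishment loss 18−4 = 14. IC gives β ≥ 13/27.
For Column: gain 12, loss 15 per period, so β ≥ 12/27 = 4/9.
The tighter constraint is Row's, so cooperation needs β ≥ 13/27.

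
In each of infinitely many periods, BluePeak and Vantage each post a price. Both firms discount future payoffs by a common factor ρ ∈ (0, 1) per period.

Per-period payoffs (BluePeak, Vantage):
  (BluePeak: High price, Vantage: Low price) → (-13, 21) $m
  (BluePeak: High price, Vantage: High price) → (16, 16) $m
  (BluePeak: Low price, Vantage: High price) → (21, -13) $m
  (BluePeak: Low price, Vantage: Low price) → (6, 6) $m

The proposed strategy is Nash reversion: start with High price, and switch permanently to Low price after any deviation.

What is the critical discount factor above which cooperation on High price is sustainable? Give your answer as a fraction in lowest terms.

1/3

One-period gain from deviating is 21 − 16 = 5. The loss is 16 − 6 = 10 in every subsequent period, with present value 10·ρ/(1−ρ).
Deviation is unprofitable when 10·ρ/(1−ρ) ≥ 5, i.e. ρ/(1−ρ) ≥ 1/2.
Equivalently ρ ≥ 5/(5+10) = 1/3.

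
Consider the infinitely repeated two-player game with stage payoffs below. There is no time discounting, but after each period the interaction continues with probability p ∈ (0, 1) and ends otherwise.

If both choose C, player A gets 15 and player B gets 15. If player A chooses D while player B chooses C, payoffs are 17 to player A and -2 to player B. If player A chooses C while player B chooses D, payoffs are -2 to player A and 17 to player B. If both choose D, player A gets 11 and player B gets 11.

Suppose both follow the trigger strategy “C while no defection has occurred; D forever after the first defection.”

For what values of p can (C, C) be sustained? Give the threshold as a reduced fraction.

Expected cooperation value is 15 + p·15 + p²·15 + … = 15/(1−p); deviation gives 17 + p·11/(1−p).
15 ≥ 17(1−p) + 11p ⇒ 6p ≥ 2 ⇒ p ≥ 2/6 = 1/3.

1/3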